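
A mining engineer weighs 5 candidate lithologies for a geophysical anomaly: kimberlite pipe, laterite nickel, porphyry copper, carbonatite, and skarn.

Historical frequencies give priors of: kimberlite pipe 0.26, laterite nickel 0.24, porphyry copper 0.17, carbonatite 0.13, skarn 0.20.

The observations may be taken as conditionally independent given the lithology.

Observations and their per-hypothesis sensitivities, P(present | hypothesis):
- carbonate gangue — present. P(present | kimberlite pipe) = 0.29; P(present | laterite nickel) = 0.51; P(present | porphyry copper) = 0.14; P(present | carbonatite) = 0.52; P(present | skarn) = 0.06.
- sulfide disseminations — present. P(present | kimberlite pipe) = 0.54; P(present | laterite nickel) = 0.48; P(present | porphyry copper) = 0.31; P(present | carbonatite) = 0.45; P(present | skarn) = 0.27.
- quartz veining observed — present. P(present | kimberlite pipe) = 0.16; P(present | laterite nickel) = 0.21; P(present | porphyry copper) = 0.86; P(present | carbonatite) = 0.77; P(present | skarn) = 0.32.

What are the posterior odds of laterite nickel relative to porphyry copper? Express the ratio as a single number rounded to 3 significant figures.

The normalizing constant cancels in an odds ratio, so compute prior × likelihood for the two hypotheses only:
  laterite nickel: 0.24 × 0.51 × 0.48 × 0.21 = 0.012338
  porphyry copper: 0.17 × 0.14 × 0.31 × 0.86 = 0.0063451
Odds(laterite nickel : porphyry copper) = 0.012338 / 0.0063451 ≈ 1.94.

1.94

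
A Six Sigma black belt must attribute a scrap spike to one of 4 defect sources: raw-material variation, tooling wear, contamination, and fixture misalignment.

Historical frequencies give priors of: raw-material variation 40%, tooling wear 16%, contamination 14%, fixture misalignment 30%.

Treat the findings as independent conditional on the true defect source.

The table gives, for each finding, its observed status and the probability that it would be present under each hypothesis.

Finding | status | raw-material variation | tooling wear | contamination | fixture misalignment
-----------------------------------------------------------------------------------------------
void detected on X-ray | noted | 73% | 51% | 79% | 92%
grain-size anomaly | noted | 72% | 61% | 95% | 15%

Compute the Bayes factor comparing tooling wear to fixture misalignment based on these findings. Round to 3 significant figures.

2.25

Take the product of per-finding likelihoods under each hypothesis, then divide.
  tooling wear: 0.51 × 0.61 = 0.3111
  fixture misalignment: 0.92 × 0.15 = 0.138
Bayes factor = 0.3111 / 0.138 ≈ 2.25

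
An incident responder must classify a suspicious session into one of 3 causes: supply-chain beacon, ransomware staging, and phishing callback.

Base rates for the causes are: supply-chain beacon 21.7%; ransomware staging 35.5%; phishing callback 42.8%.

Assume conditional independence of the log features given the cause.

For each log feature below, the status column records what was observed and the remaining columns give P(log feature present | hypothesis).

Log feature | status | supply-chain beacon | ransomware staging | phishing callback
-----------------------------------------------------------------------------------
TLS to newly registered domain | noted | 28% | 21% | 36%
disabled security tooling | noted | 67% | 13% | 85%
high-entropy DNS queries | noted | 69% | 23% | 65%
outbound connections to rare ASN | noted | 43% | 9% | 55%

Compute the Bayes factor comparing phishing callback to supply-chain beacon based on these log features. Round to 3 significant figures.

1.97

Take the product of per-log feature likelihoods under each hypothesis, then divide.
  phishing callback: 0.36 × 0.85 × 0.65 × 0.55 = 0.1094
  supply-chain beacon: 0.28 × 0.67 × 0.69 × 0.43 = 0.055661
Bayes factor = 0.1094 / 0.055661 ≈ 1.97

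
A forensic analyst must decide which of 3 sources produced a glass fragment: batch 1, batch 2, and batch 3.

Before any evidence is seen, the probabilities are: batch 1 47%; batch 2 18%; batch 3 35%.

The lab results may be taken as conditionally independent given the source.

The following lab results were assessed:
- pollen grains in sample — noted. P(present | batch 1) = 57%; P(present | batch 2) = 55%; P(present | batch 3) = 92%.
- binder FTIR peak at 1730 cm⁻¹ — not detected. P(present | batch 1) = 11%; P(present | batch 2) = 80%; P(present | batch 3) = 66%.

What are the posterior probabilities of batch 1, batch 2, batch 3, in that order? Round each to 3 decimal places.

0.648, 0.054, 0.298

Multiply each prior by the joint likelihood of the lab result pattern (using 1 − P(present | H) for each absent lab result):
  batch 1: 0.47 × 0.57 × (1 − 0.11) = 0.23843
  batch 2: 0.18 × 0.55 × (1 − 0.80) = 0.0198
  batch 3: 0.35 × 0.92 × (1 − 0.66) = 0.10948
Normalizing constant Z = 0.23843 + 0.0198 + 0.10948 = 0.36771.
P(batch 1 | evidence) = 0.23843 / 0.36771 ≈ 0.648
P(batch 2 | evidence) = 0.0198 / 0.36771 ≈ 0.054
P(batch 3 | evidence) = 0.10948 / 0.36771 ≈ 0.298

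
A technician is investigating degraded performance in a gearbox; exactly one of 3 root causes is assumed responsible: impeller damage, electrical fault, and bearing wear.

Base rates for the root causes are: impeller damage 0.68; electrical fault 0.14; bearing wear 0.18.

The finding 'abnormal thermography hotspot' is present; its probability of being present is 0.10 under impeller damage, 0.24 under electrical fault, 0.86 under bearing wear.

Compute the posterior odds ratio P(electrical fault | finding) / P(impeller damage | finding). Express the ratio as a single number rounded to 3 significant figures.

Posterior odds equal prior odds times the likelihood ratio; only the two competing hypotheses matter.
  electrical fault: 0.14 × 0.24 = 0.0336
  impeller damage: 0.68 × 0.10 = 0.068
Odds(electrical fault : impeller damage) = 0.0336 / 0.068 ≈ 0.494.

0.494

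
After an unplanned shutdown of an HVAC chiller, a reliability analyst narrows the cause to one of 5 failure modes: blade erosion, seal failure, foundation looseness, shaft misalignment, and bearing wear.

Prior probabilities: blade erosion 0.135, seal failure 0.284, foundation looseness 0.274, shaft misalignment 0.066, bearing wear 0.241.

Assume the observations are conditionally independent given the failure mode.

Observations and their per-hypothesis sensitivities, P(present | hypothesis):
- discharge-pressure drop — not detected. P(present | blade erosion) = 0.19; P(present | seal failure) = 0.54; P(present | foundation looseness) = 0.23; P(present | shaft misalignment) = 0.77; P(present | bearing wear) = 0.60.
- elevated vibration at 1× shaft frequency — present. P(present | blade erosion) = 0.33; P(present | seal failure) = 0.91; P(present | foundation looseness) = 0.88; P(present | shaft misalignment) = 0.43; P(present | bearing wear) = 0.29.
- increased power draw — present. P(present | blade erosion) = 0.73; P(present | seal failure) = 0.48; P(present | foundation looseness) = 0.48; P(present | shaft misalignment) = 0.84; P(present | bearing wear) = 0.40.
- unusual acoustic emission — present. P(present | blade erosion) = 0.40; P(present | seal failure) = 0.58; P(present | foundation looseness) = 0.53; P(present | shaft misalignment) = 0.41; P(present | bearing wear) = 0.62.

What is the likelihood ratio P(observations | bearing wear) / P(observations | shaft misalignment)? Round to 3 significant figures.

0.845

Take the product of per-observation likelihoods under each hypothesis (using 1 − P(present | H) for each absent observation), then divide.
  bearing wear: (1 − 0.60) × 0.29 × 0.40 × 0.62 = 0.028768
  shaft misalignment: (1 − 0.77) × 0.43 × 0.84 × 0.41 = 0.034061
Bayes factor = 0.028768 / 0.034061 ≈ 0.845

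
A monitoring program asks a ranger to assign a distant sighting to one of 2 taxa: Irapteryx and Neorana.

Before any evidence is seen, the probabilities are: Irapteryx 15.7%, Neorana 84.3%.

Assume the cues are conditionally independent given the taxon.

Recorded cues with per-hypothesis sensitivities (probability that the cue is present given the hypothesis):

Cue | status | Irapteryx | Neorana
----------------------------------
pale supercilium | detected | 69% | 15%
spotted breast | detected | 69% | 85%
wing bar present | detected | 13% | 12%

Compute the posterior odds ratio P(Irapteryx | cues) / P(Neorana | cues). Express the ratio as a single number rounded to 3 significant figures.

Unnormalized posterior weight (prior times the cue likelihoods) for each of the two hypotheses:
  Irapteryx: 0.157 × 0.69 × 0.69 × 0.13 = 0.0097172
  Neorana: 0.843 × 0.15 × 0.85 × 0.12 = 0.012898
Odds(Irapteryx : Neorana) = 0.0097172 / 0.012898 ≈ 0.753.

0.753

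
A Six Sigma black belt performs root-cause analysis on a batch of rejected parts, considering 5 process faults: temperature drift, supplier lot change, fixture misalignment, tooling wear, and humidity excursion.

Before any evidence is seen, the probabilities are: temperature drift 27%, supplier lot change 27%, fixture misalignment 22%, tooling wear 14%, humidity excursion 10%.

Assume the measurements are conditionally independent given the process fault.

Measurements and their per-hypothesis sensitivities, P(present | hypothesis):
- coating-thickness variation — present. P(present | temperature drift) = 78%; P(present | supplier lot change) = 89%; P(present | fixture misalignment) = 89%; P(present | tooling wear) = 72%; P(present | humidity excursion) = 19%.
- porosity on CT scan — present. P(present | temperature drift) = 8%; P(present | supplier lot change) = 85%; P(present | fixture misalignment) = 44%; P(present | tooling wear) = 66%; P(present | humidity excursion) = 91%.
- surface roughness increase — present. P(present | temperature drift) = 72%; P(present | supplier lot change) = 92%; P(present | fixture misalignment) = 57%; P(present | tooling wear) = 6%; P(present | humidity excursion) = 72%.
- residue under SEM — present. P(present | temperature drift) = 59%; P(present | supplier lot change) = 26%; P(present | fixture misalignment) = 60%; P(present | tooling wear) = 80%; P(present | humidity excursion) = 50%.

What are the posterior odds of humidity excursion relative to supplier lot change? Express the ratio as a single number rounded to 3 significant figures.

The normalizing constant cancels in an odds ratio, so compute prior × likelihood for the two hypotheses only:
  humidity excursion: 0.10 × 0.19 × 0.91 × 0.72 × 0.50 = 0.0062244
  supplier lot change: 0.27 × 0.89 × 0.85 × 0.92 × 0.26 = 0.048858
Posterior odds = 0.0062244 / 0.048858 ≈ 0.127.

0.127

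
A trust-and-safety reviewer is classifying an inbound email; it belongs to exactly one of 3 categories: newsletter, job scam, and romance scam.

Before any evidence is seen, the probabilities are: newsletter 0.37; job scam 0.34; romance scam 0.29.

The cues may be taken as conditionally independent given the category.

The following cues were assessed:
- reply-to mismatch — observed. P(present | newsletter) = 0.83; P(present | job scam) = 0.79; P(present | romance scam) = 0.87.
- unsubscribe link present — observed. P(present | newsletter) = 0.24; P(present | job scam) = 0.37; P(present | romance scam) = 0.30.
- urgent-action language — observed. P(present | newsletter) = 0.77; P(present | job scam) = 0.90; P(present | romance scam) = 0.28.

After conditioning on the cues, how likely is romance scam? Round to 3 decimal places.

For each hypothesis, the unnormalized posterior weight is prior × product of the cue likelihoods:
  newsletter: 0.37 × 0.83 × 0.24 × 0.77 = 0.056752
  job scam: 0.34 × 0.79 × 0.37 × 0.90 = 0.089444
  romance scam: 0.29 × 0.87 × 0.30 × 0.28 = 0.021193
Marginal likelihood of the evidence = 0.16739.
P(romance scam | evidence) = 0.021193 / 0.16739 ≈ 0.127.

0.127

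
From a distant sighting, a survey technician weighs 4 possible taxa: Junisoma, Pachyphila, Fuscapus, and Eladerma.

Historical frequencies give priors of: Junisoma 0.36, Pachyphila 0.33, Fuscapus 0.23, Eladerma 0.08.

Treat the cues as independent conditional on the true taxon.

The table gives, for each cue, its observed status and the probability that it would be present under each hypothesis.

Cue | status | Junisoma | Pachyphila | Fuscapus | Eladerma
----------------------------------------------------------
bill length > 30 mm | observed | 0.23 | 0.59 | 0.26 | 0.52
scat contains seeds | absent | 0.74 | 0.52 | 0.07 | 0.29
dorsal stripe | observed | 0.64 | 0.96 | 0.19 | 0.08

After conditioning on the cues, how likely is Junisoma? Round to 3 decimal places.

0.118

For each hypothesis, the unnormalized posterior weight is prior × product of the cue likelihoods (using 1 − P(present | H) for each absent cue):
  Junisoma: 0.36 × 0.23 × (1 − 0.74) × 0.64 = 0.013778
  Pachyphila: 0.33 × 0.59 × (1 − 0.52) × 0.96 = 0.089718
  Fuscapus: 0.23 × 0.26 × (1 − 0.07) × 0.19 = 0.010567
  Eladerma: 0.08 × 0.52 × (1 − 0.29) × 0.08 = 0.0023629
Marginal likelihood of the evidence = 0.11643.
P(Junisoma | evidence) = 0.013778 / 0.11643 ≈ 0.118.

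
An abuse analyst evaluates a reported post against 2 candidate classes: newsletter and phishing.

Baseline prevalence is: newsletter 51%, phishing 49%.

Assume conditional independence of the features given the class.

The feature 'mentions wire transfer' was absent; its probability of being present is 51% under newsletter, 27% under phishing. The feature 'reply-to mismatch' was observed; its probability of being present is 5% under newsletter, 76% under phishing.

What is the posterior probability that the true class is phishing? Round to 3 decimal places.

0.956

By Bayes' rule with conditional independence, the unnormalized weight for each hypothesis is prior × ∏ likelihoods (using 1 − P(present | H) for each absent feature):
  newsletter: 0.51 × (1 − 0.51) × 0.05 = 0.012495
  phishing: 0.49 × (1 − 0.27) × 0.76 = 0.27185
Marginal likelihood of the evidence = 0.28435.
P(phishing | evidence) = 0.27185 / 0.28435 ≈ 0.956.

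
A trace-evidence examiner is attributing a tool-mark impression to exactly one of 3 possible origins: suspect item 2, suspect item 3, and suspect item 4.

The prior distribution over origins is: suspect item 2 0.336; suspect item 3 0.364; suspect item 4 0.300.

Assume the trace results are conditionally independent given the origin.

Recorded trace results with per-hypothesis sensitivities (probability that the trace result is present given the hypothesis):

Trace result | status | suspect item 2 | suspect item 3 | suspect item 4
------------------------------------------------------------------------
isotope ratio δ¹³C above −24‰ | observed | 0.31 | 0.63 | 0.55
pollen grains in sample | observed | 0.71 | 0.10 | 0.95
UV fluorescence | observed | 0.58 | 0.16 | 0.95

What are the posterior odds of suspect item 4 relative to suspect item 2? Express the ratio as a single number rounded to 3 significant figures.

The normalizing constant cancels in an odds ratio, so compute prior × likelihood for the two hypotheses only:
  suspect item 4: 0.300 × 0.55 × 0.95 × 0.95 = 0.14891
  suspect item 2: 0.336 × 0.31 × 0.71 × 0.58 = 0.042893
Posterior odds = 0.14891 / 0.042893 ≈ 3.47.

3.47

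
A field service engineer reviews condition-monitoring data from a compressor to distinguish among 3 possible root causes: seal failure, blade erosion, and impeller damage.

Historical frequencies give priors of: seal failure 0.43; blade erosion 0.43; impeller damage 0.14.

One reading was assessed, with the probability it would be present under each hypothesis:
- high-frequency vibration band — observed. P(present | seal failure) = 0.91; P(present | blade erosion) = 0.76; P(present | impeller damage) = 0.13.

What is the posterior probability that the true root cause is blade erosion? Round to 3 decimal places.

For each hypothesis, the unnormalized posterior weight is prior × likelihood:
  seal failure: 0.43 × 0.91 = 0.3913
  blade erosion: 0.43 × 0.76 = 0.3268
  impeller damage: 0.14 × 0.13 = 0.0182
Normalizing constant Z = 0.3913 + 0.3268 + 0.0182 = 0.7363.
P(blade erosion | evidence) = 0.3268 / 0.7363 ≈ 0.444.

0.444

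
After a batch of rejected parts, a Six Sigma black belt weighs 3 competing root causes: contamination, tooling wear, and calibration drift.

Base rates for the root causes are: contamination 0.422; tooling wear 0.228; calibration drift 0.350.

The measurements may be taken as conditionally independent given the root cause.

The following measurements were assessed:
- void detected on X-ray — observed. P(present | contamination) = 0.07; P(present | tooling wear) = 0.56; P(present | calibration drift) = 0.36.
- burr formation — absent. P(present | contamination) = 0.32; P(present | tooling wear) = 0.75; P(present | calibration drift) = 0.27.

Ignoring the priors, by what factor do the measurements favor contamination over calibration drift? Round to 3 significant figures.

The Bayes factor is the ratio of the joint likelihoods of the measurement pattern under the two hypotheses (using 1 − P(present | H) for each absent measurement).
  contamination: 0.07 × (1 − 0.32) = 0.0476
  calibration drift: 0.36 × (1 − 0.27) = 0.2628
Bayes factor = 0.0476 / 0.2628 ≈ 0.181

0.181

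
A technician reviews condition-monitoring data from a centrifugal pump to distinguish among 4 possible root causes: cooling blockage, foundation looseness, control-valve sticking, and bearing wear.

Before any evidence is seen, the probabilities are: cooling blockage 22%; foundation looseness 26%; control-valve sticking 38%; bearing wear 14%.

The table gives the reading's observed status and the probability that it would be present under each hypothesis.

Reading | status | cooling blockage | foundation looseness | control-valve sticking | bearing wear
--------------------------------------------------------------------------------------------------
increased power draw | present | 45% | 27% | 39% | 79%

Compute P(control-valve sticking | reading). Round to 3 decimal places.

Multiply each prior by the likelihood of the reading:
  cooling blockage: 0.22 × 0.45 = 0.099
  foundation looseness: 0.26 × 0.27 = 0.0702
  control-valve sticking: 0.38 × 0.39 = 0.1482
  bearing wear: 0.14 × 0.79 = 0.1106
The unnormalized weights sum to 0.428.
P(control-valve sticking | evidence) = 0.1482 / 0.428 ≈ 0.346.

0.346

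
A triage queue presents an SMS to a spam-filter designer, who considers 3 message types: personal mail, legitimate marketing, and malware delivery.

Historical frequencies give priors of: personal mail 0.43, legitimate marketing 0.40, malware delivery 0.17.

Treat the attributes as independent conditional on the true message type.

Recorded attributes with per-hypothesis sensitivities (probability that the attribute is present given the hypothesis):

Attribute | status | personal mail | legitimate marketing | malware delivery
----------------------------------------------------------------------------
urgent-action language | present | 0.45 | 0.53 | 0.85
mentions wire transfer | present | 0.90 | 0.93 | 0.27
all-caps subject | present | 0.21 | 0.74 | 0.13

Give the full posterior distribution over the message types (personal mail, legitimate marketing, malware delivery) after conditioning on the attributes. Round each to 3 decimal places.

For each hypothesis, the unnormalized posterior weight is prior × product of the attribute likelihoods:
  personal mail: 0.43 × 0.45 × 0.90 × 0.21 = 0.036571
  legitimate marketing: 0.40 × 0.53 × 0.93 × 0.74 = 0.1459
  malware delivery: 0.17 × 0.85 × 0.27 × 0.13 = 0.005072
Marginal likelihood of the evidence = 0.18754.
P(personal mail | evidence) = 0.036571 / 0.18754 ≈ 0.195
P(legitimate marketing | evidence) = 0.1459 / 0.18754 ≈ 0.778
P(malware delivery | evidence) = 0.005072 / 0.18754 ≈ 0.027

0.195, 0.778, 0.027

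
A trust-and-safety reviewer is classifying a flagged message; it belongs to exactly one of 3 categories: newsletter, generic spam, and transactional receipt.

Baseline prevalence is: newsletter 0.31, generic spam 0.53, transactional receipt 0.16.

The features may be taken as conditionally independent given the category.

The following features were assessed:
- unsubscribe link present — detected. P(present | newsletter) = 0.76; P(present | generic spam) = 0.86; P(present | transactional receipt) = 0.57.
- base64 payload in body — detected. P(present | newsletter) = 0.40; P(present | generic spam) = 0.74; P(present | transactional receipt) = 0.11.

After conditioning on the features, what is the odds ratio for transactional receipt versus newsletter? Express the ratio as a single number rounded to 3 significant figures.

0.106

Unnormalized posterior weight (prior times the feature likelihoods) for each of the two hypotheses:
  transactional receipt: 0.16 × 0.57 × 0.11 = 0.010032
  newsletter: 0.31 × 0.76 × 0.40 = 0.09424
Odds(transactional receipt : newsletter) = 0.010032 / 0.09424 ≈ 0.106.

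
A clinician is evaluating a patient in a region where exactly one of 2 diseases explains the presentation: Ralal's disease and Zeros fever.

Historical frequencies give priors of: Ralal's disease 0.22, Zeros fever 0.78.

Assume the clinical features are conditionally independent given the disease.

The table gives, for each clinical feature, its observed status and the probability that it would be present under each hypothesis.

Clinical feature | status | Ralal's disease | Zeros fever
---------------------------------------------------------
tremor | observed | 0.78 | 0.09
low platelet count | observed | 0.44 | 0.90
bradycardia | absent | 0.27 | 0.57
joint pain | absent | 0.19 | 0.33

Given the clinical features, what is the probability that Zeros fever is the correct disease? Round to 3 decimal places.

By Bayes' rule with conditional independence, the unnormalized weight for each hypothesis is prior × ∏ likelihoods (using 1 − P(present | H) for each absent clinical feature):
  Ralal's disease: 0.22 × 0.78 × 0.44 × (1 − 0.27) × (1 − 0.19) = 0.044646
  Zeros fever: 0.78 × 0.09 × 0.90 × (1 − 0.57) × (1 − 0.33) = 0.018202
Marginal likelihood of the evidence = 0.062848.
P(Zeros fever | evidence) = 0.018202 / 0.062848 ≈ 0.290.

0.290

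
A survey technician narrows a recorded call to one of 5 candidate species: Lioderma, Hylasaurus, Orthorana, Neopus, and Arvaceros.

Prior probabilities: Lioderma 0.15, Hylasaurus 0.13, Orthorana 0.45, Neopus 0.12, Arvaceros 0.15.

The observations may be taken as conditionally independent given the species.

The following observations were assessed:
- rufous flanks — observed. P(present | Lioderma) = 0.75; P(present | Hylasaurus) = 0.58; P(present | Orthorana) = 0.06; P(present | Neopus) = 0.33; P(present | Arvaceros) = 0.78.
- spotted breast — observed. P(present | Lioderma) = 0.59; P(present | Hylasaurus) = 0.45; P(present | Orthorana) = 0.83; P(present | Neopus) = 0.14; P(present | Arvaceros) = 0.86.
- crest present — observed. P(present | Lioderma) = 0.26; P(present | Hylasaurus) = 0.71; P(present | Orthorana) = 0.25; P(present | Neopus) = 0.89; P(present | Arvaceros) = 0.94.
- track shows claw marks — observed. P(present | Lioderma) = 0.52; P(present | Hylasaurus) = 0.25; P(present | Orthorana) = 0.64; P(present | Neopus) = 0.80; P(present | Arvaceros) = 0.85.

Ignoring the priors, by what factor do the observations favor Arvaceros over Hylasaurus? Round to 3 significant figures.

Joint likelihood of the evidence pattern under each hypothesis:
  Arvaceros: 0.78 × 0.86 × 0.94 × 0.85 = 0.53597
  Hylasaurus: 0.58 × 0.45 × 0.71 × 0.25 = 0.046328
Bayes factor = 0.53597 / 0.046328 ≈ 11.6

11.6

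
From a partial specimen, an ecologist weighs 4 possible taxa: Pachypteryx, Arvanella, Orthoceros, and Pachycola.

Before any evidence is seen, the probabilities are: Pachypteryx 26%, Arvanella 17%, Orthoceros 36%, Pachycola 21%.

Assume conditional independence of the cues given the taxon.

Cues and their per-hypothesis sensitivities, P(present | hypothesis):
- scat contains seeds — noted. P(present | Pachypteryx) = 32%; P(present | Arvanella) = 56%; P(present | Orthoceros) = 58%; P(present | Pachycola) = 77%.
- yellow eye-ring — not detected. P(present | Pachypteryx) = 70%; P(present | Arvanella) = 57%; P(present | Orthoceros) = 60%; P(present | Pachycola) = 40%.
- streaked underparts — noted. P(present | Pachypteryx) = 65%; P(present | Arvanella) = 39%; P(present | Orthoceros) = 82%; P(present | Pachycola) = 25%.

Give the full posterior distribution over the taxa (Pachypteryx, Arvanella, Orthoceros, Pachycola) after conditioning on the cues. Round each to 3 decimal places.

By Bayes' rule with conditional independence, the unnormalized weight for each hypothesis is prior × ∏ likelihoods (using 1 − P(present | H) for each absent cue):
  Pachypteryx: 0.26 × 0.32 × (1 − 0.70) × 0.65 = 0.016224
  Arvanella: 0.17 × 0.56 × (1 − 0.57) × 0.39 = 0.015965
  Orthoceros: 0.36 × 0.58 × (1 − 0.60) × 0.82 = 0.068486
  Pachycola: 0.21 × 0.77 × (1 − 0.40) × 0.25 = 0.024255
Marginal likelihood of the evidence = 0.12493.
P(Pachypteryx | evidence) = 0.016224 / 0.12493 ≈ 0.130
P(Arvanella | evidence) = 0.015965 / 0.12493 ≈ 0.128
P(Orthoceros | evidence) = 0.068486 / 0.12493 ≈ 0.548
P(Pachycola | evidence) = 0.024255 / 0.12493 ≈ 0.194

0.130, 0.128, 0.548, 0.194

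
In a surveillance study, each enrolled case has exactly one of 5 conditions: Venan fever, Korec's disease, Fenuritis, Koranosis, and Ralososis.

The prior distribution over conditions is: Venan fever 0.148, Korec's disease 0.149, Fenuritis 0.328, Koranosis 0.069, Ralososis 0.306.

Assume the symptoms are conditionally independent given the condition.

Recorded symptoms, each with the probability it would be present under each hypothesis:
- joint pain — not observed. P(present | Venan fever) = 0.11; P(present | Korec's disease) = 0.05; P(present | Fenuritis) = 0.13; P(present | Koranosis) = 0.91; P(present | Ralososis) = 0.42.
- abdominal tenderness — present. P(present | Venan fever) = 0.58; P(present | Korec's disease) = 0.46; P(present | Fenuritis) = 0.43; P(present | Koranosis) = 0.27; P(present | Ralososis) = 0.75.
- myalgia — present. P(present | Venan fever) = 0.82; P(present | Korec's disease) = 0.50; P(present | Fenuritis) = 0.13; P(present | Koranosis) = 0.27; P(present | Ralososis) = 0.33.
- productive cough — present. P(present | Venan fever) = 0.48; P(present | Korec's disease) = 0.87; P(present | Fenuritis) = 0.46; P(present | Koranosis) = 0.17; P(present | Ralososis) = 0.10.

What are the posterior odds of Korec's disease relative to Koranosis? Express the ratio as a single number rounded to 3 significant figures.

368

The normalizing constant cancels in an odds ratio, so compute prior × likelihood for the two hypotheses only (using 1 − P(present | H) for each absent symptom):
  Korec's disease: 0.149 × (1 − 0.05) × 0.46 × 0.50 × 0.87 = 0.028324
  Koranosis: 0.069 × (1 − 0.91) × 0.27 × 0.27 × 0.17 = 7.6961e-05
Posterior odds = 0.028324 / 7.6961e-05 ≈ 368.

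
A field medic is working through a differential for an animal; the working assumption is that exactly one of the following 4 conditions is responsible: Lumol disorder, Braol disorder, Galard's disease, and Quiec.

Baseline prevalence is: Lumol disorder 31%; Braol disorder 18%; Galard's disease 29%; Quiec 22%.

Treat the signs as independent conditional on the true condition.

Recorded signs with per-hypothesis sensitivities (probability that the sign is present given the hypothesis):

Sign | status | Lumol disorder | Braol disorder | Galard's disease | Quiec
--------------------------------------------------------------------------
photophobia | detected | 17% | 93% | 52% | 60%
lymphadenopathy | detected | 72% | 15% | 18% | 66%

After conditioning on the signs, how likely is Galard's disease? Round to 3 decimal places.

By Bayes' rule with conditional independence, the unnormalized weight for each hypothesis is prior × ∏ likelihoods:
  Lumol disorder: 0.31 × 0.17 × 0.72 = 0.037944
  Braol disorder: 0.18 × 0.93 × 0.15 = 0.02511
  Galard's disease: 0.29 × 0.52 × 0.18 = 0.027144
  Quiec: 0.22 × 0.60 × 0.66 = 0.08712
Marginal likelihood of the evidence = 0.17732.
P(Galard's disease | evidence) = 0.027144 / 0.17732 ≈ 0.153.

0.153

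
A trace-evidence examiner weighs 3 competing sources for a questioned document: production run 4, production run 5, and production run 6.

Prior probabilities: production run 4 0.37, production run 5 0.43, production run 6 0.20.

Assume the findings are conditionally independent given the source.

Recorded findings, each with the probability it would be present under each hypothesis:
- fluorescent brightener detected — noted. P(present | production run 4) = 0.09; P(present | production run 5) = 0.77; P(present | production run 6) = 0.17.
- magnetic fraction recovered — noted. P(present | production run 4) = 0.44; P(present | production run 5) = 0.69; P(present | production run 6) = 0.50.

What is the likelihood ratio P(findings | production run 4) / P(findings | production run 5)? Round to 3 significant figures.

0.0745

The Bayes factor is the ratio of the joint likelihoods of the evidence pattern under the two hypotheses.
  production run 4: 0.09 × 0.44 = 0.0396
  production run 5: 0.77 × 0.69 = 0.5313
Bayes factor = 0.0396 / 0.5313 ≈ 0.0745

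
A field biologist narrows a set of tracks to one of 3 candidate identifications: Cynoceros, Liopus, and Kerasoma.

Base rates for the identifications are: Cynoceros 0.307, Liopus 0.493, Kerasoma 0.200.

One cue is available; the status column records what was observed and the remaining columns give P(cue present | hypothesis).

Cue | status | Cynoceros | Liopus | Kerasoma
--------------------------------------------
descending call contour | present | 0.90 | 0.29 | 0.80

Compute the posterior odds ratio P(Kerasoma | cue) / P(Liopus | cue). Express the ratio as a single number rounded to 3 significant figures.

1.12

The normalizing constant cancels in an odds ratio, so compute prior × likelihood for the two hypotheses only:
  Kerasoma: 0.200 × 0.80 = 0.16
  Liopus: 0.493 × 0.29 = 0.14297
Posterior odds = 0.16 / 0.14297 ≈ 1.12.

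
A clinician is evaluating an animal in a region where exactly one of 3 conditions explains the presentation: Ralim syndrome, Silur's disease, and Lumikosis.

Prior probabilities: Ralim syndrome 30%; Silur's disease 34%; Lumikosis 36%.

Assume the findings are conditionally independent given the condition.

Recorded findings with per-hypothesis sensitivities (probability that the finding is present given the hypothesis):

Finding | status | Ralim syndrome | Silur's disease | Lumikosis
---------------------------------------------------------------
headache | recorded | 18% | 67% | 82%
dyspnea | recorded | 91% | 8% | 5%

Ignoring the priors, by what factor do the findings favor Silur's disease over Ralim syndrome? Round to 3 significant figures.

0.327

The Bayes factor is the ratio of the joint likelihoods of the evidence pattern under the two hypotheses.
  Silur's disease: 0.67 × 0.08 = 0.0536
  Ralim syndrome: 0.18 × 0.91 = 0.1638
Bayes factor = 0.0536 / 0.1638 ≈ 0.327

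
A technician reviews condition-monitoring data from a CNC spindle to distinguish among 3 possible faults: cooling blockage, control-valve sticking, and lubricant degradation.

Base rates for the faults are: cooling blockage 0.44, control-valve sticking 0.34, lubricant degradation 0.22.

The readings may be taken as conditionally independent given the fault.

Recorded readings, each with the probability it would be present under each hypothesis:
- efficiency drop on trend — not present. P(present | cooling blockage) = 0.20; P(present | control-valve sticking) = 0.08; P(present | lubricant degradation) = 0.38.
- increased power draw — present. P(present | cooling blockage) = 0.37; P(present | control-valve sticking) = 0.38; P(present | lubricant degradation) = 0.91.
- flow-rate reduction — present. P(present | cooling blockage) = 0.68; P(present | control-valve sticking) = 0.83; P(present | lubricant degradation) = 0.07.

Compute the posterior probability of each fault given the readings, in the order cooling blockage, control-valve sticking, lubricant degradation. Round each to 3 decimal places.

By Bayes' rule with conditional independence, the unnormalized weight for each hypothesis is prior × ∏ likelihoods (using 1 − P(present | H) for each absent reading):
  cooling blockage: 0.44 × (1 − 0.20) × 0.37 × 0.68 = 0.088563
  control-valve sticking: 0.34 × (1 − 0.08) × 0.38 × 0.83 = 0.098657
  lubricant degradation: 0.22 × (1 − 0.38) × 0.91 × 0.07 = 0.0086887
Marginal likelihood of the evidence = 0.19591.
P(cooling blockage | evidence) = 0.088563 / 0.19591 ≈ 0.452
P(control-valve sticking | evidence) = 0.098657 / 0.19591 ≈ 0.504
P(lubricant degradation | evidence) = 0.0086887 / 0.19591 ≈ 0.044

0.452, 0.504, 0.044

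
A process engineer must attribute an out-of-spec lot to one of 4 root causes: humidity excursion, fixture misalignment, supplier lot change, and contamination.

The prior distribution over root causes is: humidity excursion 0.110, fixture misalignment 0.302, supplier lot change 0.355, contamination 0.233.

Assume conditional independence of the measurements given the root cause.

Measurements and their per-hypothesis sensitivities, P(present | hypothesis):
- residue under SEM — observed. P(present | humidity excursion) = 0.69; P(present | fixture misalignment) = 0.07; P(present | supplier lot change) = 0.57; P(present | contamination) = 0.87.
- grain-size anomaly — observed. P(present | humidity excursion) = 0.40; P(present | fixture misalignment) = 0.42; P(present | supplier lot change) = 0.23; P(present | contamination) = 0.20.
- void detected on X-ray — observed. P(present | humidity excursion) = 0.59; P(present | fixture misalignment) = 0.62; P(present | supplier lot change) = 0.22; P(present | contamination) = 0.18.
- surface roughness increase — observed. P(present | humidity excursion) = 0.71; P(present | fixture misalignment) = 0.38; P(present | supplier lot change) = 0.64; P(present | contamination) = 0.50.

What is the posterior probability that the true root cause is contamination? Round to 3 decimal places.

0.146

For each hypothesis, the unnormalized posterior weight is prior × product of the measurement likelihoods:
  humidity excursion: 0.110 × 0.69 × 0.40 × 0.59 × 0.71 = 0.012718
  fixture misalignment: 0.302 × 0.07 × 0.42 × 0.62 × 0.38 = 0.0020918
  supplier lot change: 0.355 × 0.57 × 0.23 × 0.22 × 0.64 = 0.0065529
  contamination: 0.233 × 0.87 × 0.20 × 0.18 × 0.50 = 0.0036488
Normalizing constant Z = 0.012718 + 0.0020918 + 0.0065529 + 0.0036488 = 0.025011.
P(contamination | evidence) = 0.0036488 / 0.025011 ≈ 0.146.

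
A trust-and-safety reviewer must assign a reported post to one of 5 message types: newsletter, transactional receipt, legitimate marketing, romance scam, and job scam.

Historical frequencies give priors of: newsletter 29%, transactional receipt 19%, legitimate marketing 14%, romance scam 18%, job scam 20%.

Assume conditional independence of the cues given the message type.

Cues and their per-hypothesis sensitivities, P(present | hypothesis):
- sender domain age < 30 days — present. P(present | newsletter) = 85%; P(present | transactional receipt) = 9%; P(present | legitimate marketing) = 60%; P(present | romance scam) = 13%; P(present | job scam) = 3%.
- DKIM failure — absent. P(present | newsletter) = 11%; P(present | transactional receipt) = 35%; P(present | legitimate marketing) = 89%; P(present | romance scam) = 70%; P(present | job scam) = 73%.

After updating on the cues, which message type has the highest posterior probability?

newsletter

By Bayes' rule with conditional independence, the unnormalized weight for each hypothesis is prior × ∏ likelihoods (using 1 − P(present | H) for each absent cue):
  newsletter: 0.29 × 0.85 × (1 − 0.11) = 0.21938
  transactional receipt: 0.19 × 0.09 × (1 − 0.35) = 0.011115
  legitimate marketing: 0.14 × 0.60 × (1 − 0.89) = 0.00924
  romance scam: 0.18 × 0.13 × (1 − 0.70) = 0.00702
  job scam: 0.20 × 0.03 × (1 − 0.73) = 0.00162
Normalizing constant Z = 0.21938 + 0.011115 + 0.00924 + 0.00702 + 0.00162 = 0.24838.
P(newsletter | evidence) ≈ 0.21938 / 0.24838 ≈ 0.883
P(transactional receipt | evidence) ≈ 0.011115 / 0.24838 ≈ 0.045
P(legitimate marketing | evidence) ≈ 0.00924 / 0.24838 ≈ 0.037
P(romance scam | evidence) ≈ 0.00702 / 0.24838 ≈ 0.028
P(job scam | evidence) ≈ 0.00162 / 0.24838 ≈ 0.007
The largest is 0.883, so newsletter is most probable.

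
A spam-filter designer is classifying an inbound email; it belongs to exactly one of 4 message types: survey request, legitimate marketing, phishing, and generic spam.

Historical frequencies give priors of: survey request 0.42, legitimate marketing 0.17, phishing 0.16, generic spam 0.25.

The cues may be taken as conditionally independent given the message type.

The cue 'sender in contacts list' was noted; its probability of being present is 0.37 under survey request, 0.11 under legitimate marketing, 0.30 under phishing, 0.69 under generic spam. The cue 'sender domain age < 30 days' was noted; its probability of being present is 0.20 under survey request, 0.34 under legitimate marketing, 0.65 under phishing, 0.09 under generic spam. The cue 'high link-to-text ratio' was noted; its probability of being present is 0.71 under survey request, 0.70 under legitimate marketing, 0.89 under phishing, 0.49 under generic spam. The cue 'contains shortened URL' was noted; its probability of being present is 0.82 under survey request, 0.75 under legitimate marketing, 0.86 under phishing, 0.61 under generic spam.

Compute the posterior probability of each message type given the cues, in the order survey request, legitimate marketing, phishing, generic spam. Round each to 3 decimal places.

0.362, 0.067, 0.478, 0.093

By Bayes' rule with conditional independence, the unnormalized weight for each hypothesis is prior × ∏ likelihoods:
  survey request: 0.42 × 0.37 × 0.20 × 0.71 × 0.82 = 0.018095
  legitimate marketing: 0.17 × 0.11 × 0.34 × 0.70 × 0.75 = 0.003338
  phishing: 0.16 × 0.30 × 0.65 × 0.89 × 0.86 = 0.02388
  generic spam: 0.25 × 0.69 × 0.09 × 0.49 × 0.61 = 0.0046404
Marginal likelihood of the evidence = 0.049954.
P(survey request | evidence) = 0.018095 / 0.049954 ≈ 0.362
P(legitimate marketing | evidence) = 0.003338 / 0.049954 ≈ 0.067
P(phishing | evidence) = 0.02388 / 0.049954 ≈ 0.478
P(generic spam | evidence) = 0.0046404 / 0.049954 ≈ 0.093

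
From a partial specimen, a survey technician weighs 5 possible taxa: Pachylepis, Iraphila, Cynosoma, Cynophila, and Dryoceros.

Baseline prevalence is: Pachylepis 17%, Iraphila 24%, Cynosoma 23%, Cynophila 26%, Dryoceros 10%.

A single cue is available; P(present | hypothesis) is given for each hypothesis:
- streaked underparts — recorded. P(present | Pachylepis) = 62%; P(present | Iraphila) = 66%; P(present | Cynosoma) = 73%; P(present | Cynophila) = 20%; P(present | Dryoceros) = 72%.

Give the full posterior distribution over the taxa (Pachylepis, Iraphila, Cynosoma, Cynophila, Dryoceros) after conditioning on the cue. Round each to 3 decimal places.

0.190, 0.285, 0.302, 0.094, 0.130

Multiply each prior by the likelihood of the cue:
  Pachylepis: 0.17 × 0.62 = 0.1054
  Iraphila: 0.24 × 0.66 = 0.1584
  Cynosoma: 0.23 × 0.73 = 0.1679
  Cynophila: 0.26 × 0.20 = 0.052
  Dryoceros: 0.10 × 0.72 = 0.072
Marginal likelihood of the evidence = 0.5557.
P(Pachylepis | evidence) = 0.1054 / 0.5557 ≈ 0.190
P(Iraphila | evidence) = 0.1584 / 0.5557 ≈ 0.285
P(Cynosoma | evidence) = 0.1679 / 0.5557 ≈ 0.302
P(Cynophila | evidence) = 0.052 / 0.5557 ≈ 0.094
P(Dryoceros | evidence) = 0.072 / 0.5557 ≈ 0.130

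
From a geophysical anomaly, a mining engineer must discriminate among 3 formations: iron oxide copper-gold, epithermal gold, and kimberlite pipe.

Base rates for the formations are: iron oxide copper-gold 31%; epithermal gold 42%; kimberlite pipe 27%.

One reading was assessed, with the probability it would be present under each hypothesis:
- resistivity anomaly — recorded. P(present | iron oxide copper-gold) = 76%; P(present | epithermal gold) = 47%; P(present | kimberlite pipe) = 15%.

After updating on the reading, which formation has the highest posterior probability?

Multiply each prior by the likelihood of the reading:
  iron oxide copper-gold: 0.31 × 0.76 = 0.2356
  epithermal gold: 0.42 × 0.47 = 0.1974
  kimberlite pipe: 0.27 × 0.15 = 0.0405
Marginal likelihood of the evidence = 0.4735.
P(iron oxide copper-gold | evidence) ≈ 0.2356 / 0.4735 ≈ 0.498
P(epithermal gold | evidence) ≈ 0.1974 / 0.4735 ≈ 0.417
P(kimberlite pipe | evidence) ≈ 0.0405 / 0.4735 ≈ 0.086
The largest is 0.498, so iron oxide copper-gold is most probable.

iron oxide copper-gold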